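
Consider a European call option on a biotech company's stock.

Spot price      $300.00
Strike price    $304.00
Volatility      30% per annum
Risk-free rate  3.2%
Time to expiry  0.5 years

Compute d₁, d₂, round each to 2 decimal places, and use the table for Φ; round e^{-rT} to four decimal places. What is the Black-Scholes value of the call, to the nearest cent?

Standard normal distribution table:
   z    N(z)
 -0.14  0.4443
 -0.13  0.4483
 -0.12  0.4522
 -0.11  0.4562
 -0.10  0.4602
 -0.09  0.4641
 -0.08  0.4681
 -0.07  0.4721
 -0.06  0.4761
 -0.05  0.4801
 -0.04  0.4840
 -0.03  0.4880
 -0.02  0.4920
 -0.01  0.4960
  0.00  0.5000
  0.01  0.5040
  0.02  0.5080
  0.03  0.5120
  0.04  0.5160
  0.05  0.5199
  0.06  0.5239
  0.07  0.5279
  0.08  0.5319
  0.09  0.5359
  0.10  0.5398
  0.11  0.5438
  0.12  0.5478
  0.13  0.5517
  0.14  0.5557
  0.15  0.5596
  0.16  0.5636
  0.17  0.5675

T = 0.5;  σ√T = 0.2121
d₁ = [ln(300/304) + (0.032 + 0.3²/2)·0.5] / 0.2121 = [-0.0132 + 0.0385] / 0.2121 = 0.1191 → 0.12
d₂ = d₁ − σ√T = 0.1191 − 0.2121 = -0.0931 → -0.09
exp(−rT) = exp(−0.032·0.5) = 0.9841
C = 300·N(0.12) − 304·0.9841·N(-0.09) = 300·0.5478 − 304·0.9841·0.4641 = 164.3400 − 138.8431 = 25.4969

$25.50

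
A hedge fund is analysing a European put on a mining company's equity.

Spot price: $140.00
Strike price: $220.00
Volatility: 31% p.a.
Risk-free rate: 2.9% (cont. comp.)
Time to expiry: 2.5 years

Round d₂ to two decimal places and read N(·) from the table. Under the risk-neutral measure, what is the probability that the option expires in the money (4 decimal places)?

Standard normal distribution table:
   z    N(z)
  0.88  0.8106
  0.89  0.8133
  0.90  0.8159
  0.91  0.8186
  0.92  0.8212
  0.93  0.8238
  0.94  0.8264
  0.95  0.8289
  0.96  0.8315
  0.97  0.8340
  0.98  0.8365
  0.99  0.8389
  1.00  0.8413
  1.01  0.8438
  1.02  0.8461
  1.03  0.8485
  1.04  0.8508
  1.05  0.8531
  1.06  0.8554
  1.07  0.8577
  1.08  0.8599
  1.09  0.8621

0.8461

σ√T = 0.31·√2.5 = 0.4902
d₁ = [ln(140/220) + (0.029 + ½·0.31²)·2.5] / (σ√T) = (-0.4520 + 0.1926) / 0.4902 = -0.5291 ≈ -0.53
d₂ = -0.5291 − 0.4902 = -1.0193 ≈ -1.02
Pr(exercise) under Q = N(−d₂) = N(1.02) = 0.8461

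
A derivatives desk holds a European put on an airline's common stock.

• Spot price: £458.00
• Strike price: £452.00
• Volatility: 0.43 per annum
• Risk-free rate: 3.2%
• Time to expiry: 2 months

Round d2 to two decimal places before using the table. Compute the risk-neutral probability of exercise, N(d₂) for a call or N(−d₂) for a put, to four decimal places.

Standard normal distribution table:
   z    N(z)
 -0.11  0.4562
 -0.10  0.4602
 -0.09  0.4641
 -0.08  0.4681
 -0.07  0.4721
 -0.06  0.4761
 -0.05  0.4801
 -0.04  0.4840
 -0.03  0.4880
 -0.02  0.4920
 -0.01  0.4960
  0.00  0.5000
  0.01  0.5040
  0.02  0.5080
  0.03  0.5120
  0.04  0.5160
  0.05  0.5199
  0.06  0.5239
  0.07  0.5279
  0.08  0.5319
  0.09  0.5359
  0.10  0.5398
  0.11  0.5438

0.4920

σ√T = 0.43 × 0.4082 = 0.1755
ln(S/K) + (r + σ²/2)T = ln(458/452) + (0.032 + 0.43²/2)·0.1667 = 0.0132 + 0.0207 = 0.0339
d₁ = 0.0339 / 0.1755 = 0.1933 which rounds to 0.19
d₂ = d₁ − σ√T = 0.1933 − 0.1755 = 0.0177 which rounds to 0.02
Pr(exercise) under Q = N(−d₂) = N(-0.02) = 0.4920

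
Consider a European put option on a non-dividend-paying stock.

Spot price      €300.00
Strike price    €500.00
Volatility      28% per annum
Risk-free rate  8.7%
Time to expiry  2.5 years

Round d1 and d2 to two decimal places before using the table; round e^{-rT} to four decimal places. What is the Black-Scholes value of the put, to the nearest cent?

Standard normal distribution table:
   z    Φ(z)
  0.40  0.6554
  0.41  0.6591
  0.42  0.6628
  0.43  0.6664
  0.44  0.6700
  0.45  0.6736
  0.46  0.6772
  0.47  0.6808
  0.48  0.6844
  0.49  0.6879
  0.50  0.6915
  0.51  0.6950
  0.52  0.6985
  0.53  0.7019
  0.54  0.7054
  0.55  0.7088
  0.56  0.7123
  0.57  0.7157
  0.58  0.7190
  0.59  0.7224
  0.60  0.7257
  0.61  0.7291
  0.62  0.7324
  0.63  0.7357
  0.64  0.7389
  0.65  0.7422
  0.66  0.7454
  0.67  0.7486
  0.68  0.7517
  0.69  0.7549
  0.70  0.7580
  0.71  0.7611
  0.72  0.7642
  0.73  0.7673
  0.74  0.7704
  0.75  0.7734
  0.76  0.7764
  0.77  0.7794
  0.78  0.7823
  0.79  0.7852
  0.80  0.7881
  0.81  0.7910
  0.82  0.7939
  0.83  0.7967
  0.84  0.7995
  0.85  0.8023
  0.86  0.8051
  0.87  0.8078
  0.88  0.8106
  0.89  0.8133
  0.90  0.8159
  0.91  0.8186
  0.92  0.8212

€125.06

σ√T = 0.28·√2.5 = 0.4427
ln(S/K) + (r + σ²/2)T = ln(300/500) + (0.087 + 0.28²/2)·2.5 = -0.5108 + 0.3155 = -0.1953
d₁ = -0.1953 / 0.4427 = -0.4412 ⇒ -0.44
d₂ = d₁ − σ√T = -0.4412 − 0.4427 = -0.8839 ⇒ -0.88
e^(−rT) = e^(−0.087·2.5) = 0.8045
P = 500·0.8045·N(0.88) − 300·N(0.44) = 500·0.8045·0.8106 − 300·0.6700 = 326.0639 − 201.0000 = 125.0639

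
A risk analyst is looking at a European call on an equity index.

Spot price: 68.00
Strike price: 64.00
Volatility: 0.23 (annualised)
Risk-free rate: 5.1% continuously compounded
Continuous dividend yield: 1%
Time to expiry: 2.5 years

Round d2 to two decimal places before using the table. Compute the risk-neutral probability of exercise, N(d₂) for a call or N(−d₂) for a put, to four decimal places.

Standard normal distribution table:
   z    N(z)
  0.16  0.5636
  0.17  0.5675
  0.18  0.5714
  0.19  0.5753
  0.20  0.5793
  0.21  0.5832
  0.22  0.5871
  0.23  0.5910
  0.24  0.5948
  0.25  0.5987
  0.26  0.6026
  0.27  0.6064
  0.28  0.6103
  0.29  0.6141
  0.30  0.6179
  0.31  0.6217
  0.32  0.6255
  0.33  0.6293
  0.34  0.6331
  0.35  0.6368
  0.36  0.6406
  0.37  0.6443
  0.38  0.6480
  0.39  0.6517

T = 2.5;  σ√T = 0.3637
d₁ = [ln(68/64) + (0.051 − 0.01 + 0.23²/2)·2.5] / 0.3637 = [0.0606 + 0.1686] / 0.3637 = 0.6304 ⇒ 0.63
d₂ = d₁ − σ√T = 0.6304 − 0.3637 = 0.2667 ⇒ 0.27
Risk-neutral Pr[S_T > K] = N(d₂) = N(0.27) = 0.6064

0.6064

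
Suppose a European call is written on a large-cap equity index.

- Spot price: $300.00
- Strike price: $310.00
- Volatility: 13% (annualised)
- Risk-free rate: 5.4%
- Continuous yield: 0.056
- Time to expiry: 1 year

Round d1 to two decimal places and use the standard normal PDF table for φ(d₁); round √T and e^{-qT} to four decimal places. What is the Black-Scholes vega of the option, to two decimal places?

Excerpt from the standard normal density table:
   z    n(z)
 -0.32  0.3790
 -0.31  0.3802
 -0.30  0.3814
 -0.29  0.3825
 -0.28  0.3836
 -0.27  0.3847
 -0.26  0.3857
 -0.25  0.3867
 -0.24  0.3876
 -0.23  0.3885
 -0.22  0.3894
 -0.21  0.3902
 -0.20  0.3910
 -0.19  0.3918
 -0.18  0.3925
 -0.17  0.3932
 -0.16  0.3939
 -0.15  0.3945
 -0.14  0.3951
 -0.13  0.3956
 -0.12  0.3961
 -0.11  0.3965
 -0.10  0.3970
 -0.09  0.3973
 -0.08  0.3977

110.91

σ√T = 0.13·√1 = 0.1300
d₁ = [ln(300/310) + (0.054 − 0.056 + 0.13²/2)·1] / 0.1300 = [-0.0328 + 0.0064] / 0.1300 = -0.2026 ⇒ -0.20
√T = √1 = 1.0000
φ(d₁) = φ(-0.20) = 0.3910
exp(−qT) = exp(−0.056·1) = 0.9455
vega = S·exp(−qT)·φ(d₁)·√T = 300·0.9455·0.3910·1.0000 = 110.9072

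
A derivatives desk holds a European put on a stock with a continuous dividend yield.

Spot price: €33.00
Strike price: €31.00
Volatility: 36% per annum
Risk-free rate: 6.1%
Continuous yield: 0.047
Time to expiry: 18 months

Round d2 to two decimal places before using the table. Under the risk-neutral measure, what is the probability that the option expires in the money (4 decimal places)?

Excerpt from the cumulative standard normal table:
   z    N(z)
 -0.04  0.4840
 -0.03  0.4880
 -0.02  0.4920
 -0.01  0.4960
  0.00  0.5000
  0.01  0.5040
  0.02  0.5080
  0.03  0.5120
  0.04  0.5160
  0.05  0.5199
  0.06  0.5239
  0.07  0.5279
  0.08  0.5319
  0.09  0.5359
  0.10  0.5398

σ√T = 0.36·√1.5 = 0.4409
d₁ = [ln(33/31) + (0.061 − 0.047 + 0.36²/2)·1.5] / 0.4409 = [0.0625 + 0.1182] / 0.4409 = 0.4099 ≈ 0.41
d₂ = d₁ − σ√T = 0.4099 − 0.4409 = -0.0310 ≈ -0.03
Pr(exercise) under Q = N(−d₂) = N(0.03) = 0.5120

0.5120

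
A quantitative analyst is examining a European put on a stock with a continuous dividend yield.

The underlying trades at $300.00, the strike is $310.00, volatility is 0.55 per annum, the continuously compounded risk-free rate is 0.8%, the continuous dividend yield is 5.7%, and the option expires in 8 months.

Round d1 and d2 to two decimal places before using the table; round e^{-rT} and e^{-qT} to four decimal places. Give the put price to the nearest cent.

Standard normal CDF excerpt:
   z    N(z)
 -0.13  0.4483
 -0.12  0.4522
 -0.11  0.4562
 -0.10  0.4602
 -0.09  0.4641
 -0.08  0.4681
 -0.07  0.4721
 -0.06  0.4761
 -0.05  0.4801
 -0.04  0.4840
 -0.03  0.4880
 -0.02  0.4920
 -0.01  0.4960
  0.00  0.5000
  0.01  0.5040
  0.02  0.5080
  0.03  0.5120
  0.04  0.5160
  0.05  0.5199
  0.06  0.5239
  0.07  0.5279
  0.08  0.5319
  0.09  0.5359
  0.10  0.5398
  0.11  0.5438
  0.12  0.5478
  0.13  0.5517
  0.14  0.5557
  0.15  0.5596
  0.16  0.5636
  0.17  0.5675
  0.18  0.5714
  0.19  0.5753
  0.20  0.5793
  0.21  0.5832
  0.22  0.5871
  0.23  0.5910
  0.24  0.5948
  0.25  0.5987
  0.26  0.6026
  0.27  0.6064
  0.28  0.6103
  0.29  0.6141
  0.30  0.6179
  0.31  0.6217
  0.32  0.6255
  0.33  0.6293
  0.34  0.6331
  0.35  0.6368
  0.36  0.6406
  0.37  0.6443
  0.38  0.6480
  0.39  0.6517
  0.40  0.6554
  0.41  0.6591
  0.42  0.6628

σ√T = 0.55 × 0.8165 = 0.4491
d₁ = [ln(300/310) + (0.008 − 0.057 + ½·0.55²)·0.6667] / (σ√T) = (-0.0328 + 0.0682) / 0.4491 = 0.0788 which rounds to 0.08
d₂ = 0.0788 − 0.4491 = -0.3703 which rounds to -0.37
exp(−qT) = exp(−0.057·0.6667) = 0.9627;  exp(−rT) = exp(−0.008·0.6667) = 0.9947
N(−d₂) = N(0.37) = 0.6443;  N(−d₁) = N(-0.08) = 0.4681
P = 310·0.9947·0.6443 − 300·0.9627·0.4681 = 198.6744 − 135.1920 = 63.4825

$63.48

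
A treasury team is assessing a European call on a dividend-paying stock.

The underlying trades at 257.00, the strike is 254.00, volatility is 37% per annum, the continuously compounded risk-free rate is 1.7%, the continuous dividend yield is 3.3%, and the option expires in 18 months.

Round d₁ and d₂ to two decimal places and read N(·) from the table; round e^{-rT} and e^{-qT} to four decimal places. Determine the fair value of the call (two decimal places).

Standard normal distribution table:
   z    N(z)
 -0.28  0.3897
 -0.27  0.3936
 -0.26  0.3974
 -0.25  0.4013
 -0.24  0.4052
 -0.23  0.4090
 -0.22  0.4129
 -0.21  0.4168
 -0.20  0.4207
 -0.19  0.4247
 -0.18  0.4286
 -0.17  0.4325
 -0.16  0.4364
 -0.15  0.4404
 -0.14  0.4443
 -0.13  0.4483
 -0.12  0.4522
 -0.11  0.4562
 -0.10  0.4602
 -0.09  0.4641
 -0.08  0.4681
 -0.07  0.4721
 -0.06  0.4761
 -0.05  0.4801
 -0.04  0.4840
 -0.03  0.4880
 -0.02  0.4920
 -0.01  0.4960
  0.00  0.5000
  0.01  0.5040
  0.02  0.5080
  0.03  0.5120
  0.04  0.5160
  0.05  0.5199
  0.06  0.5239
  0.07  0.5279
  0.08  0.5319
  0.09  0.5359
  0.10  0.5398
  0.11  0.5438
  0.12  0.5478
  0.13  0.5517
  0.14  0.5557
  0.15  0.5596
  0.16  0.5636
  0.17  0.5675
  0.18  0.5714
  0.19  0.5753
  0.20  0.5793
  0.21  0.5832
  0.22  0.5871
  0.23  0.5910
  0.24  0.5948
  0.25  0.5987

42.33

T = 1.5;  σ√T = 0.4532
d₁ = [ln(257/254) + (0.017 − 0.033 + 0.37²/2)·1.5] / 0.4532 = [0.0117 + 0.0787] / 0.4532 = 0.1995 which rounds to 0.20
d₂ = d₁ − σ√T = 0.1995 − 0.4532 = -0.2536 which rounds to -0.25
exp(−qT) = exp(−0.033·1.5) = 0.9517;  exp(−rT) = exp(−0.017·1.5) = 0.9748
N(d₁) = N(0.20) = 0.5793;  N(d₂) = N(-0.25) = 0.4013
C = 257·0.9517·0.5793 − 254·0.9748·0.4013 = 141.6892 − 99.3616 = 42.3276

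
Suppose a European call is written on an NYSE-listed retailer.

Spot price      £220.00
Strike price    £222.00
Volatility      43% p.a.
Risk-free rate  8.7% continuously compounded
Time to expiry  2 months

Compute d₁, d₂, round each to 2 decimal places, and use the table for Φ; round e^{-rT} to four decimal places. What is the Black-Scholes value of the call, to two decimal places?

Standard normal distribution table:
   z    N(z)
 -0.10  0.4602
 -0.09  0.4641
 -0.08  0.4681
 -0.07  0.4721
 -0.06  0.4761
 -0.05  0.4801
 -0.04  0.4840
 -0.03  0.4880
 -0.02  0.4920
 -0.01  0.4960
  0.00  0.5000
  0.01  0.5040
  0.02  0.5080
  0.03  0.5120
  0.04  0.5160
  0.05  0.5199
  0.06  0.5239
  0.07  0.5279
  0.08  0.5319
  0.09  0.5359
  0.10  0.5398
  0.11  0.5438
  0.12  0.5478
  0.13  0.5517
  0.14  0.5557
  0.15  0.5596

T = 0.1667;  σ√T = 0.1755
ln(S/K) + (r + σ²/2)T = ln(220/222) + (0.087 + 0.43²/2)·0.1667 = -0.0090 + 0.0299 = 0.0209
d₁ = 0.0209 / 0.1755 = 0.1188 ⇒ 0.12
d₂ = d₁ − σ√T = 0.1188 − 0.1755 = -0.0567 ⇒ -0.06
e^(−rT) = e^(−0.087·0.1667) = 0.9856
C = 220·N(0.12) − 222·0.9856·N(-0.06) = 220·0.5478 − 222·0.9856·0.4761 = 120.5160 − 104.1722 = 16.3438

£16.34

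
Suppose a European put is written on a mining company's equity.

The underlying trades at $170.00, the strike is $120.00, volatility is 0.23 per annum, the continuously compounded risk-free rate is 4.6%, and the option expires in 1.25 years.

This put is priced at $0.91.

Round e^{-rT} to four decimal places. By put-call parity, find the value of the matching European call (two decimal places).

$57.62

exp(−rT) = exp(−0.046·1.25) = 0.9441
Put-call parity: C − P = S − K·e^(−rT) = 170 − 120·0.9441 = 170 − 113.2920 = 56.7080
C = P + (C − P) = 0.91 + (56.7080) = 57.6180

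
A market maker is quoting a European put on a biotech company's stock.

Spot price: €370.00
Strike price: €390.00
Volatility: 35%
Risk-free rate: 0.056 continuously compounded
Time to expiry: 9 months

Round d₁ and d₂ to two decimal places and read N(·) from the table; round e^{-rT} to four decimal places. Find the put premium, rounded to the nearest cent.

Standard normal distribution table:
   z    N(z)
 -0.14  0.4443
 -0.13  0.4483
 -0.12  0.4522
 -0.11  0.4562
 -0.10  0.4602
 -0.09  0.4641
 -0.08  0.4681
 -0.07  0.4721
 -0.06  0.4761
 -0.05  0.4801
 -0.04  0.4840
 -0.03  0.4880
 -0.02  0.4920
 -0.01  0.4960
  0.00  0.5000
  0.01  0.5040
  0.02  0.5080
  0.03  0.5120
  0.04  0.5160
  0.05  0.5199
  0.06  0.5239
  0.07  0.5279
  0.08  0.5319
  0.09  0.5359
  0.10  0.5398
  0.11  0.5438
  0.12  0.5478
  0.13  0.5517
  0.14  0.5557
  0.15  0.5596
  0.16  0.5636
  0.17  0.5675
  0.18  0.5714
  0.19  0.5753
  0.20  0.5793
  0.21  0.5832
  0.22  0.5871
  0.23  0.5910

€47.83

T = 0.75;  σ√T = 0.3031
d₁ = [ln(370/390) + (0.056 + 0.35²/2)·0.75] / 0.3031 = [-0.0526 + 0.0879] / 0.3031 = 0.1164 → 0.12
d₂ = d₁ − σ√T = 0.1164 − 0.3031 = -0.1867 → -0.19
exp(−rT) = exp(−0.056·0.75) = 0.9589
N(−d₂) = N(0.19) = 0.5753;  N(−d₁) = N(-0.12) = 0.4522
P = 390·0.9589·0.5753 − 370·0.4522 = 215.1455 − 167.3140 = 47.8315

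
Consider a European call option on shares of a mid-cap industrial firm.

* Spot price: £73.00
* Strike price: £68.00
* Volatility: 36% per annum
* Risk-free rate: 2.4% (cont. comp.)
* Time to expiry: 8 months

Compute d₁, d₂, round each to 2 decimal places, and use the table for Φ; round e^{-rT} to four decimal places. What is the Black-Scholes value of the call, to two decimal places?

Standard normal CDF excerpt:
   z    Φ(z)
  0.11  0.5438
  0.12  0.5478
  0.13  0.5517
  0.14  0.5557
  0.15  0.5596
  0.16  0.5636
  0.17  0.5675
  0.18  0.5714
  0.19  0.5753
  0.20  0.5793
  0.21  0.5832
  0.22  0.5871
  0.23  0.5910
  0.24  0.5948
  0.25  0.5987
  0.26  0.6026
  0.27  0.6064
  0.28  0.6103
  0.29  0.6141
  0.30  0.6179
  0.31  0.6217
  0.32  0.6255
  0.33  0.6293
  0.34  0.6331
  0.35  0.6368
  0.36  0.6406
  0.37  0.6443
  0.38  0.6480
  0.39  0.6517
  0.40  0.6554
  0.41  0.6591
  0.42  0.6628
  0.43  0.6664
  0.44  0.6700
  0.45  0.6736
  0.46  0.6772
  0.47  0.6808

σ√T = 0.36 × 0.8165 = 0.2939
d₁ = [ln(73/68) + (0.024 + ½·0.36²)·0.6667] / (σ√T) = (0.0710 + 0.0592) / 0.2939 = 0.4428 → 0.44
d₂ = 0.4428 − 0.2939 = 0.1488 → 0.15
e^(−rT) = e^(−0.024·0.6667) = 0.9841
N(d₁) = N(0.44) = 0.6700;  N(d₂) = N(0.15) = 0.5596
C = 73·0.6700 − 68·0.9841·0.5596 = 48.9100 − 37.4478 = 11.4622

£11.46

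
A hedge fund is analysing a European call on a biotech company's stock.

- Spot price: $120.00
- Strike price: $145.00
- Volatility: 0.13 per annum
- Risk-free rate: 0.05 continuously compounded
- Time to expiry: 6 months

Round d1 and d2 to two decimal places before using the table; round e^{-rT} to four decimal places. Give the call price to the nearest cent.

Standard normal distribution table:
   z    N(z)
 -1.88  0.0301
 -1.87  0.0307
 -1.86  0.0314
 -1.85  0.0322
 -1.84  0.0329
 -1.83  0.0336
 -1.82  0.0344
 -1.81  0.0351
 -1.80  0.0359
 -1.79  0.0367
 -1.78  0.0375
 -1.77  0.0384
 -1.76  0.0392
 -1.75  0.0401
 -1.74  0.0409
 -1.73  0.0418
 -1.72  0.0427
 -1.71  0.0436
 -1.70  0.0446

T = 0.5;  σ√T = 0.0919
d₁ = [ln(120/145) + (0.05 + 0.13²/2)·0.5] / 0.0919 = [-0.1892 + 0.0292] / 0.0919 = -1.7408 which rounds to -1.74
d₂ = d₁ − σ√T = -1.7408 − 0.0919 = -1.8327 which rounds to -1.83
e^(−rT) = e^(−0.05·0.5) = 0.9753
N(d₁) = N(-1.74) = 0.0409;  N(d₂) = N(-1.83) = 0.0336
C = 120·0.0409 − 145·0.9753·0.0336 = 4.9080 − 4.7517 = 0.1563

$0.16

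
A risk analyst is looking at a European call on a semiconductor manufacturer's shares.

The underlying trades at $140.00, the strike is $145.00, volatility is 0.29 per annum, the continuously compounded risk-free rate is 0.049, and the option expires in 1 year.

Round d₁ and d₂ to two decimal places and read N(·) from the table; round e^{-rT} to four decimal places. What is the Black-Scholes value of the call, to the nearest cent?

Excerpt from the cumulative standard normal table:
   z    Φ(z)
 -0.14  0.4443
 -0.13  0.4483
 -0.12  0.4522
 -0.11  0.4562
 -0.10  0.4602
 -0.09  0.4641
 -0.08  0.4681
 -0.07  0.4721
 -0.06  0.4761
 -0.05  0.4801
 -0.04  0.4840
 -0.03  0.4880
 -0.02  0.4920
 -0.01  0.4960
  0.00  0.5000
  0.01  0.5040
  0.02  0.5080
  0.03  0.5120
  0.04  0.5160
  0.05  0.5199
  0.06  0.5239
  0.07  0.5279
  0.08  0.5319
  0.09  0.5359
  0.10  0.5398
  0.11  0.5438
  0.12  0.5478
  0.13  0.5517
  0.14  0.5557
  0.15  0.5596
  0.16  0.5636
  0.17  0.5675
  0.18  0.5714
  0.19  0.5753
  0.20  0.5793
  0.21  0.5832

$17.00

T = 1;  σ√T = 0.2900
d₁ = [ln(140/145) + (0.049 + 0.29²/2)·1] / 0.2900 = [-0.0351 + 0.0910] / 0.2900 = 0.1930 which rounds to 0.19
d₂ = d₁ − σ√T = 0.1930 − 0.2900 = -0.0970 which rounds to -0.10
e^(−rT) = e^(−0.049·1) = 0.9522
C = 140·N(0.19) − 145·0.9522·N(-0.10) = 140·0.5753 − 145·0.9522·0.4602 = 80.5420 − 63.5394 = 17.0026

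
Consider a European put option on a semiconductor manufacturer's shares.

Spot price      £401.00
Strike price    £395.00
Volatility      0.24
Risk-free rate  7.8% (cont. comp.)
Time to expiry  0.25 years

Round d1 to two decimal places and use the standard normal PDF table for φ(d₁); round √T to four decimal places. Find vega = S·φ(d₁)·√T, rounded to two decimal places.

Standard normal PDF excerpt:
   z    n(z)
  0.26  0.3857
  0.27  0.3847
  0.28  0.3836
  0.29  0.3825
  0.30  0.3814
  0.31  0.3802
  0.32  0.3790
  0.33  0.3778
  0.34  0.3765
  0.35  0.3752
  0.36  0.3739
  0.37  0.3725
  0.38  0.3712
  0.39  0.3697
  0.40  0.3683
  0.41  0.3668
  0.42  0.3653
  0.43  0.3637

T = 0.25;  σ√T = 0.1200
d₁ = [ln(401/395) + (0.078 + 0.24²/2)·0.25] / 0.1200 = [0.0151 + 0.0267] / 0.1200 = 0.3481 ⇒ 0.35
√T = √0.25 = 0.5000
φ(d₁) = φ(0.35) = 0.3752
vega = S·φ(d₁)·√T = 401·0.3752·0.5000 = 75.2276
(Vega is the same for a European call and put with the same parameters.)

75.23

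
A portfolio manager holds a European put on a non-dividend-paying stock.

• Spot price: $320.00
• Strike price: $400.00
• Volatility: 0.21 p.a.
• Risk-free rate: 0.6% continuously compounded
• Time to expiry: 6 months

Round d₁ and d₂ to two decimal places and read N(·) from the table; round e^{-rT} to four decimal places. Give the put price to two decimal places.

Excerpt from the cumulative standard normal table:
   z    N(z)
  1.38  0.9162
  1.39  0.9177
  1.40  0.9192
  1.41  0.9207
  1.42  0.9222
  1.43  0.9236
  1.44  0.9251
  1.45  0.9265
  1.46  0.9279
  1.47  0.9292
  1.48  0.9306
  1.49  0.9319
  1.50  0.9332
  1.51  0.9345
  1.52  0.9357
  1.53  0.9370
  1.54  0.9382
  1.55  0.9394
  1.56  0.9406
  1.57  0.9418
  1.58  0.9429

$80.49

σ√T = 0.21 × 0.7071 = 0.1485
d₁ = [ln(320/400) + (0.006 + ½·0.21²)·0.5] / (σ√T) = (-0.2231 + 0.0140) / 0.1485 = -1.4083 ⇒ -1.41
d₂ = -1.4083 − 0.1485 = -1.5568 ⇒ -1.56
exp(−rT) = exp(−0.006·0.5) = 0.9970
N(−d₂) = N(1.56) = 0.9406;  N(−d₁) = N(1.41) = 0.9207
P = 400·0.9970·0.9406 − 320·0.9207 = 375.1113 − 294.6240 = 80.4873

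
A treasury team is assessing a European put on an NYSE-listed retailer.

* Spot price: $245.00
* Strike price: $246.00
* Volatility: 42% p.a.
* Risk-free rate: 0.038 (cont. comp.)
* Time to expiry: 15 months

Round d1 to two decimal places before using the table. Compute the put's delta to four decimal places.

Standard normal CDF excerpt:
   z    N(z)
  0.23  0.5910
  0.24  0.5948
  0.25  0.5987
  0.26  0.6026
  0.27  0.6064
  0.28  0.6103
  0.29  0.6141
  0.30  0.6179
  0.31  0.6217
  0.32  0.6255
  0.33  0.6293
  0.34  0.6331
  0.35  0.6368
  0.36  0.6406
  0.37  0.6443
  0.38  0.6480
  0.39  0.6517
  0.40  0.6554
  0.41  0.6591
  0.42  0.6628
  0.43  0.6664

-0.3707

σ√T = 0.42 × 1.1180 = 0.4696
d₁ = [ln(245/246) + (0.038 + 0.42²/2)·1.25] / 0.4696 = [-0.0041 + 0.1577] / 0.4696 = 0.3273 ≈ 0.33
N(d₁) = N(0.33) = 0.6293
Δ_put = N(d₁) − 1 = 0.6293 − 1 = -0.3707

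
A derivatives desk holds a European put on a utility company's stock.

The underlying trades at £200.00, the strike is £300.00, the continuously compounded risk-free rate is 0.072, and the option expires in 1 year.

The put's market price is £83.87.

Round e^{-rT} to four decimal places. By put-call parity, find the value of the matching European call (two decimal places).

e^(−rT) = e^(−0.072·1) = 0.9305
Put-call parity: C − P = S − K·e^(−rT) = 200 − 300·0.9305 = 200 − 279.1500 = -79.1500
C = P + (C − P) = 83.87 + (-79.1500) = 4.7200

£4.72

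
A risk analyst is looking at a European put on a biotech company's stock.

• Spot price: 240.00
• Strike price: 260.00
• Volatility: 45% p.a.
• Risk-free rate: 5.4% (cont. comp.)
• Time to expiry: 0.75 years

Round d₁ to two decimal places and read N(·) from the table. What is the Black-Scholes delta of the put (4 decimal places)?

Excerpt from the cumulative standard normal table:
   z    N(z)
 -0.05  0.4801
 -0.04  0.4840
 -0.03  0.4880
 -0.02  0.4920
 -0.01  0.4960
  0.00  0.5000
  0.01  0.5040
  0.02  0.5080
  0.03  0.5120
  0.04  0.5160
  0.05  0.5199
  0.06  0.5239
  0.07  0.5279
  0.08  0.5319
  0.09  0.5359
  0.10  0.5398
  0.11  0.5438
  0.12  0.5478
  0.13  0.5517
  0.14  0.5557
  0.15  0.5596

-0.4641

σ√T = 0.45 × 0.8660 = 0.3897
ln(S/K) + (r + σ²/2)T = ln(240/260) + (0.054 + 0.45²/2)·0.75 = -0.0800 + 0.1164 = 0.0364
d₁ = 0.0364 / 0.3897 = 0.0934 ≈ 0.09
N(d₁) = N(0.09) = 0.5359
Δ_put = N(d₁) − 1 = 0.5359 − 1 = -0.4641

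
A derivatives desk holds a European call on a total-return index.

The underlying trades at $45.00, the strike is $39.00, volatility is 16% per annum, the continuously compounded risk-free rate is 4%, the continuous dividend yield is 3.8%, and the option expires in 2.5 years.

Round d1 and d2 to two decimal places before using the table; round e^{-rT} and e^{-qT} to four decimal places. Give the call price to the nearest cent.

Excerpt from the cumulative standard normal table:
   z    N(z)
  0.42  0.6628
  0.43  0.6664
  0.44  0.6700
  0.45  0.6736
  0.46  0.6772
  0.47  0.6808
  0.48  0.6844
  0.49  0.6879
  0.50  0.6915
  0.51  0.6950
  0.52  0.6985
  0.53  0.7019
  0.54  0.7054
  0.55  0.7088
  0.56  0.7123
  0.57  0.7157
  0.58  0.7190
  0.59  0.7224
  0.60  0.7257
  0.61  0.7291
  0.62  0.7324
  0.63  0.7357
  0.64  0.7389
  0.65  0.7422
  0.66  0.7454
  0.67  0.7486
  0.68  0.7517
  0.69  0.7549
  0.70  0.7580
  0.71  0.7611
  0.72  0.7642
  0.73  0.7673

σ√T = 0.16·√2.5 = 0.2530
ln(S/K) + (r − q + σ²/2)T = ln(45/39) + (0.04 − 0.038 + 0.16²/2)·2.5 = 0.1431 + 0.0370 = 0.1801
d₁ = 0.1801 / 0.2530 = 0.7119 → 0.71
d₂ = d₁ − σ√T = 0.7119 − 0.2530 = 0.4589 → 0.46
e^(−qT) = e^(−0.038·2.5) = 0.9094;  e^(−rT) = e^(−0.04·2.5) = 0.9048
N(d₁) = N(0.71) = 0.7611;  N(d₂) = N(0.46) = 0.6772
C = 45·0.9094·0.7611 − 39·0.9048·0.6772 = 31.1465 − 23.8965 = 7.2500

$7.25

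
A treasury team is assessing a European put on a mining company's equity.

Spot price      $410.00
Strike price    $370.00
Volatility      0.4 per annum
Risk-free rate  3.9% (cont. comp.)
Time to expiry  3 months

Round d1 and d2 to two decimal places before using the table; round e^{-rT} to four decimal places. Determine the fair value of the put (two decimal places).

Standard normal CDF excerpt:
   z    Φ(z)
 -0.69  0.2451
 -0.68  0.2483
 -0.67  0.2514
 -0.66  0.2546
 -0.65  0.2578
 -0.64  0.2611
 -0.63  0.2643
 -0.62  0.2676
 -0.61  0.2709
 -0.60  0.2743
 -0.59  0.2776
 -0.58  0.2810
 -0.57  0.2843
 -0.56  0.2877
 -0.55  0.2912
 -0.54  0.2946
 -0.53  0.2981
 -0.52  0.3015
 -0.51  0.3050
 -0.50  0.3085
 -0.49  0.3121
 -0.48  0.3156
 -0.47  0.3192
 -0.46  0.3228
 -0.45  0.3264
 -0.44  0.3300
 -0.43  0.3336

σ√T = 0.4·√0.25 = 0.2000
d₁ = [ln(410/370) + (0.039 + 0.4²/2)·0.25] / 0.2000 = [0.1027 + 0.0298] / 0.2000 = 0.6620 which rounds to 0.66
d₂ = d₁ − σ√T = 0.6620 − 0.2000 = 0.4620 which rounds to 0.46
e^(−rT) = e^(−0.039·0.25) = 0.9903
P = 370·0.9903·N(-0.46) − 410·N(-0.66) = 370·0.9903·0.3228 − 410·0.2546 = 118.2775 − 104.3860 = 13.8915

$13.89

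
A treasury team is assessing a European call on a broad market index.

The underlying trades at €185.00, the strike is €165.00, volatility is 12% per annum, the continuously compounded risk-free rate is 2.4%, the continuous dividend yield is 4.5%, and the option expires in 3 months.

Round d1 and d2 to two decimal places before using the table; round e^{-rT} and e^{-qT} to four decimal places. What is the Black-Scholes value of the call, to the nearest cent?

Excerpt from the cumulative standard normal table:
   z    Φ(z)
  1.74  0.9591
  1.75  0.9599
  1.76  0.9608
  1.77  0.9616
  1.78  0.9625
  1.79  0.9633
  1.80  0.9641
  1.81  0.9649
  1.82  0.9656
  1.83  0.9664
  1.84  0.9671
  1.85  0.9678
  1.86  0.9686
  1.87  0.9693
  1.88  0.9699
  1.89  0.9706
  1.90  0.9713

€19.05

T = 0.25;  σ√T = 0.0600
d₁ = [ln(185/165) + (0.024 − 0.045 + 0.12²/2)·0.25] / 0.0600 = [0.1144 − 0.0034] / 0.0600 = 1.8493 ⇒ 1.85
d₂ = d₁ − σ√T = 1.8493 − 0.0600 = 1.7893 ⇒ 1.79
e^(−qT) = e^(−0.045·0.25) = 0.9888;  e^(−rT) = e^(−0.024·0.25) = 0.9940
N(d₁) = N(1.85) = 0.9678;  N(d₂) = N(1.79) = 0.9633
C = 185·0.9888·0.9678 − 165·0.9940·0.9633 = 177.0377 − 157.9908 = 19.0469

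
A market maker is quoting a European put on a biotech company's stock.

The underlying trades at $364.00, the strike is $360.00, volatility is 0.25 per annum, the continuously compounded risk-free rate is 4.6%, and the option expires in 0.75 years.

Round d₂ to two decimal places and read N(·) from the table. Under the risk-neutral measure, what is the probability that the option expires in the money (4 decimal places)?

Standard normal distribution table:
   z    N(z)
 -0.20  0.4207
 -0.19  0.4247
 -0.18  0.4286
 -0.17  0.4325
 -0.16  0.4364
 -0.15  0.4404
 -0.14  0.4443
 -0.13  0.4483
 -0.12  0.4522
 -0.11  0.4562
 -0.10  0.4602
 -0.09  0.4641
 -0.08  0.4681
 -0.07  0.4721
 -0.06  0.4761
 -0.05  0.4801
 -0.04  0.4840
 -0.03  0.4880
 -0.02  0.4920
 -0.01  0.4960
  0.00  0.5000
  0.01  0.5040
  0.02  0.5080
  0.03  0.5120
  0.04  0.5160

σ√T = 0.25·√0.75 = 0.2165
ln(S/K) + (r + σ²/2)T = ln(364/360) + (0.046 + 0.25²/2)·0.75 = 0.0110 + 0.0579 = 0.0690
d₁ = 0.0690 / 0.2165 = 0.3186 ⇒ 0.32
d₂ = d₁ − σ√T = 0.3186 − 0.2165 = 0.1021 ⇒ 0.10
Risk-neutral Pr[S_T < K] = N(−d₂) = N(-0.10) = 0.4602

0.4602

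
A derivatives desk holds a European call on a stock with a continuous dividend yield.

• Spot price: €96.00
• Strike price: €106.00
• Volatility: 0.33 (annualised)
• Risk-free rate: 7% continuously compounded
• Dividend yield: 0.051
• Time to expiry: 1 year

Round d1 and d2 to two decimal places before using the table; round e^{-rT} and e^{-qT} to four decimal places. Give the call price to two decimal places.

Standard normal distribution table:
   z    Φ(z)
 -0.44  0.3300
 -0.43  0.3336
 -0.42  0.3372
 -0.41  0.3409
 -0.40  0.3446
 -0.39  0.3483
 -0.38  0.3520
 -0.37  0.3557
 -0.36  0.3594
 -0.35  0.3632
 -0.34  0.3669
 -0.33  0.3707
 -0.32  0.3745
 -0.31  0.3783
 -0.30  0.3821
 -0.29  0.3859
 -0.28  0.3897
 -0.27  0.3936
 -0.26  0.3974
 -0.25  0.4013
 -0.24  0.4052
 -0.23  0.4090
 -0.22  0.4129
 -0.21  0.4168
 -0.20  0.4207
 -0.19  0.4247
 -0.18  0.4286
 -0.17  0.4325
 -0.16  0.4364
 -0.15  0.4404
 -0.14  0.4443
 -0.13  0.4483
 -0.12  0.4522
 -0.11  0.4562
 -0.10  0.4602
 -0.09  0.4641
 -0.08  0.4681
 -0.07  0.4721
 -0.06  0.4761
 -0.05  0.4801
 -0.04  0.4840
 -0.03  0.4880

€9.01

σ√T = 0.33 × 1.0000 = 0.3300
d₁ = [ln(96/106) + (0.07 − 0.051 + 0.33²/2)·1] / 0.3300 = [-0.0991 + 0.0735] / 0.3300 = -0.0777 which rounds to -0.08
d₂ = d₁ − σ√T = -0.0777 − 0.3300 = -0.4077 which rounds to -0.41
e^(−qT) = e^(−0.051·1) = 0.9503;  e^(−rT) = e^(−0.07·1) = 0.9324
C = 96·0.9503·N(-0.08) − 106·0.9324·N(-0.41) = 96·0.9503·0.4681 − 106·0.9324·0.3409 = 42.7042 − 33.6926 = 9.0116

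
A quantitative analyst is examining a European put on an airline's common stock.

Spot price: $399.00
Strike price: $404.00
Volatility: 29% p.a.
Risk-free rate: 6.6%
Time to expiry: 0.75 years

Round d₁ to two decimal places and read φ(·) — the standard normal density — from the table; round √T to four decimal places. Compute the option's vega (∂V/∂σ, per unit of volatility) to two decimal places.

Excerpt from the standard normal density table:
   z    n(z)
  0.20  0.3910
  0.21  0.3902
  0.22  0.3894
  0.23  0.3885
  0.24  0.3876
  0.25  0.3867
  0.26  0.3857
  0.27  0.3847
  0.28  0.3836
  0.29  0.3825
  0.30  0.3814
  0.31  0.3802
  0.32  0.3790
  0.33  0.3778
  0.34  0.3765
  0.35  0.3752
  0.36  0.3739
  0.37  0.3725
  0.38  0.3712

132.93

T = 0.75;  σ√T = 0.2511
d₁ = [ln(399/404) + (0.066 + ½·0.29²)·0.75] / (σ√T) = (-0.0125 + 0.0810) / 0.2511 = 0.2731 which rounds to 0.27
√T = √0.75 = 0.8660
φ(d₁) = φ(0.27) = 0.3847
vega = S·φ(d₁)·√T = 399·0.3847·0.8660 = 132.9269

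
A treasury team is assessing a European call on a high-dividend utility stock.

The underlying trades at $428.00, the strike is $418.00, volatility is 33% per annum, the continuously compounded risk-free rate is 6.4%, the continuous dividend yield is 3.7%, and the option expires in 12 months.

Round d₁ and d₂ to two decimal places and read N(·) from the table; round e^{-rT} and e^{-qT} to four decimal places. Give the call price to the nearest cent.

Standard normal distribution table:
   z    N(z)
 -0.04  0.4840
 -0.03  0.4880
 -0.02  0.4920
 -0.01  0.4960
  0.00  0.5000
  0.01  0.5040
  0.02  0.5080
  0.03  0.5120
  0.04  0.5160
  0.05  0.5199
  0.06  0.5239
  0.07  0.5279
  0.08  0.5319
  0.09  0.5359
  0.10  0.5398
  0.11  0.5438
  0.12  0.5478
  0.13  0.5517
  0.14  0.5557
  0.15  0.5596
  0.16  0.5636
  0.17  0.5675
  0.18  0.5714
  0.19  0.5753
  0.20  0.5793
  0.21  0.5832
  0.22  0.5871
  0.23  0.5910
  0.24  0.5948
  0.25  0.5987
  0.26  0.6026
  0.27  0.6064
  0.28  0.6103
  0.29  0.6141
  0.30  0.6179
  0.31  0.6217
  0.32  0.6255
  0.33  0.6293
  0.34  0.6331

$63.52

T = 1;  σ√T = 0.3300
ln(S/K) + (r − q + σ²/2)T = ln(428/418) + (0.064 − 0.037 + 0.33²/2)·1 = 0.0236 + 0.0815 = 0.1051
d₁ = 0.1051 / 0.3300 = 0.3185 → 0.32
d₂ = d₁ − σ√T = 0.3185 − 0.3300 = -0.0115 → -0.01
exp(−qT) = exp(−0.037·1) = 0.9637;  exp(−rT) = exp(−0.064·1) = 0.9380
N(d₁) = N(0.32) = 0.6255;  N(d₂) = N(-0.01) = 0.4960
C = 428·0.9637·0.6255 − 418·0.9380·0.4960 = 257.9960 − 194.4737 = 63.5223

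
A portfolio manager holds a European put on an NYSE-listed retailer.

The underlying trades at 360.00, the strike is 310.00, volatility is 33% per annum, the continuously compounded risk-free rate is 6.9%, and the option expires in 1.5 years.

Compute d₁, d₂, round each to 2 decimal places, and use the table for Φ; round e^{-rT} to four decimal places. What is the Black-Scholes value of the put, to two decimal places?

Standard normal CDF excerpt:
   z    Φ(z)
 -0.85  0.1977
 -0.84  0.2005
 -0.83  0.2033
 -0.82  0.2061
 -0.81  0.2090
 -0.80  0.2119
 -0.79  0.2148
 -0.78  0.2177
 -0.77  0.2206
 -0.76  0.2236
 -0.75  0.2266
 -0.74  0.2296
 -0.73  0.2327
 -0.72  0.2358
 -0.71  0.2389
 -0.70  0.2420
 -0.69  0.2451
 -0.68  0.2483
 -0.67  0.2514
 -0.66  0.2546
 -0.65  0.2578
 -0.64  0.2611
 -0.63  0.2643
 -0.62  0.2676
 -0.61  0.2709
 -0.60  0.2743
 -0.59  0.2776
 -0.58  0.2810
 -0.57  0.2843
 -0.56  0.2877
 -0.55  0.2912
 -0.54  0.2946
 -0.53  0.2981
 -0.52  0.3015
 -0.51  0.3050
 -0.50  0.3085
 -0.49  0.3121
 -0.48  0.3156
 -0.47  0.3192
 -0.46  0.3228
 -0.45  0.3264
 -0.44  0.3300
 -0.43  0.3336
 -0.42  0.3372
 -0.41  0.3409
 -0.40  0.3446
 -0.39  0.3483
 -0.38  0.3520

21.07

σ√T = 0.33·√1.5 = 0.4042
ln(S/K) + (r + σ²/2)T = ln(360/310) + (0.069 + 0.33²/2)·1.5 = 0.1495 + 0.1852 = 0.3347
d₁ = 0.3347 / 0.4042 = 0.8281 ≈ 0.83
d₂ = d₁ − σ√T = 0.8281 − 0.4042 = 0.4240 ≈ 0.42
e^(−rT) = e^(−0.069·1.5) = 0.9017
P = 310·0.9017·N(-0.42) − 360·N(-0.83) = 310·0.9017·0.3372 − 360·0.2033 = 94.2565 − 73.1880 = 21.0685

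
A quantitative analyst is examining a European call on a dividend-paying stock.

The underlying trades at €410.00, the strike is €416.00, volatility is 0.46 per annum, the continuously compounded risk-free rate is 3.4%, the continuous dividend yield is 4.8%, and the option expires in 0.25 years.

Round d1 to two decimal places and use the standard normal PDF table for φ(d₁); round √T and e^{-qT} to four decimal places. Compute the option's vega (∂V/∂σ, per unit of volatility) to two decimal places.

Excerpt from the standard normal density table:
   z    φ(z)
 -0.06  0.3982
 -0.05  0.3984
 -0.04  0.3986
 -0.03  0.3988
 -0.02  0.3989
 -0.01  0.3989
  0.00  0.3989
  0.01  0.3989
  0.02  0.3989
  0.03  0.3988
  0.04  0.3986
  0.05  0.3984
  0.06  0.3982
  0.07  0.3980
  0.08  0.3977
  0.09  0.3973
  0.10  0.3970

σ√T = 0.46 × 0.5000 = 0.2300
ln(S/K) + (r − q + σ²/2)T = ln(410/416) + (0.034 − 0.048 + 0.46²/2)·0.25 = -0.0145 + 0.0230 = 0.0084
d₁ = 0.0084 / 0.2300 = 0.0366 → 0.04
√T = √0.25 = 0.5000
φ(d₁) = φ(0.04) = 0.3986
e^(−qT) = e^(−0.048·0.25) = 0.9881
vega = S·e^(−qT)·φ(d₁)·√T = 410·0.9881·0.3986·0.5000 = 80.7406

80.74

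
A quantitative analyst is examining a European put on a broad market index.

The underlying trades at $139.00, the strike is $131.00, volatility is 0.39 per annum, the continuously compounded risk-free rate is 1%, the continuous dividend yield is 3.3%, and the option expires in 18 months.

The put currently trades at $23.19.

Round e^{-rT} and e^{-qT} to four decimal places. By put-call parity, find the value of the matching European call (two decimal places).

$26.43

exp(−qT) = exp(−0.033·1.5) = 0.9517;  exp(−rT) = exp(−0.01·1.5) = 0.9851
Put-call parity: C − P = S·e^(−qT) − K·e^(−rT) = 139·0.9517 − 131·0.9851 = 132.2863 − 129.0481 = 3.2382
C = P + (C − P) = 23.19 + (3.2382) = 26.4282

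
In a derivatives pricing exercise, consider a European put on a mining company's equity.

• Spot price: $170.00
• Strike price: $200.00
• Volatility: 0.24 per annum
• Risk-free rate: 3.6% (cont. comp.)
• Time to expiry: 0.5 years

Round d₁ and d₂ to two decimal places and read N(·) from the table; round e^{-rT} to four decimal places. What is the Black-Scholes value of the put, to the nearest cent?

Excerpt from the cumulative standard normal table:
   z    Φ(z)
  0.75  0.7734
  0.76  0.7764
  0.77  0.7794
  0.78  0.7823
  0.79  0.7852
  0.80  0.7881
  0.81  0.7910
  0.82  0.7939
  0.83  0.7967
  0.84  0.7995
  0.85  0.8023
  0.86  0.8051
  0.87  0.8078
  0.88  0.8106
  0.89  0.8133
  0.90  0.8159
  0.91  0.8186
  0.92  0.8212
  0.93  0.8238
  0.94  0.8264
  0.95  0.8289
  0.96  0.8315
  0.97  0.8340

$29.84

σ√T = 0.24·√0.5 = 0.1697
d₁ = [ln(170/200) + (0.036 + 0.24²/2)·0.5] / 0.1697 = [-0.1625 + 0.0324] / 0.1697 = -0.7667 ≈ -0.77
d₂ = d₁ − σ√T = -0.7667 − 0.1697 = -0.9364 ≈ -0.94
exp(−rT) = exp(−0.036·0.5) = 0.9822
N(−d₂) = N(0.94) = 0.8264;  N(−d₁) = N(0.77) = 0.7794
P = 200·0.9822·0.8264 − 170·0.7794 = 162.3380 − 132.4980 = 29.8400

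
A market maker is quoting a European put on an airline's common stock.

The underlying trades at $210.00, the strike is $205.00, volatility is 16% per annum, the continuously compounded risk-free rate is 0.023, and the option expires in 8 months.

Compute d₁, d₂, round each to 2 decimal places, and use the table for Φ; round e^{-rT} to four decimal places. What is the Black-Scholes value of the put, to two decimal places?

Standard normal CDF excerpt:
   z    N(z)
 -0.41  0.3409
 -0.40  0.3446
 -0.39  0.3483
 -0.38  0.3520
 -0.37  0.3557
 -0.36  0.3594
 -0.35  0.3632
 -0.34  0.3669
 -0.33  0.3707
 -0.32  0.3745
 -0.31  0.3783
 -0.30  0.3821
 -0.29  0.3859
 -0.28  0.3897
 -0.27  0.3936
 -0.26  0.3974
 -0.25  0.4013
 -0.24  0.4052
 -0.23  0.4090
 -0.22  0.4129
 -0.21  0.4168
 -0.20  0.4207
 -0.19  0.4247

σ√T = 0.16 × 0.8165 = 0.1306
d₁ = [ln(210/205) + (0.023 + 0.16²/2)·0.6667] / 0.1306 = [0.0241 + 0.0239] / 0.1306 = 0.3671 ⇒ 0.37
d₂ = d₁ − σ√T = 0.3671 − 0.1306 = 0.2365 ⇒ 0.24
exp(−rT) = exp(−0.023·0.6667) = 0.9848
N(−d₂) = N(-0.24) = 0.4052;  N(−d₁) = N(-0.37) = 0.3557
P = 205·0.9848·0.4052 − 210·0.3557 = 81.8034 − 74.6970 = 7.1064

$7.11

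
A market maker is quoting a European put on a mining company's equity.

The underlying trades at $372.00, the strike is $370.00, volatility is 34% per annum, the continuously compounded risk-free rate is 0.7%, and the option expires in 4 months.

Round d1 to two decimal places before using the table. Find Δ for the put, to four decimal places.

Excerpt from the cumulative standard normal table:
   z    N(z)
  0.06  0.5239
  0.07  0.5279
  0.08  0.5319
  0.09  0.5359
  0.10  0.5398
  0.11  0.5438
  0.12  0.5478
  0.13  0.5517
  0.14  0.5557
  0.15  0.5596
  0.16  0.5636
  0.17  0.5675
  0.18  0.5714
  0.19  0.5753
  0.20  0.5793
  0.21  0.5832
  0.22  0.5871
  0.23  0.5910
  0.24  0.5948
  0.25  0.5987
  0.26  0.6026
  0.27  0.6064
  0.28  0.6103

-0.4443

T = 0.3333;  σ√T = 0.1963
d₁ = [ln(372/370) + (0.007 + 0.34²/2)·0.3333] / 0.1963 = [0.0054 + 0.0216] / 0.1963 = 0.1375 → 0.14
N(d₁) = N(0.14) = 0.5557
Δ_put = N(d₁) − 1 = 0.5557 − 1 = -0.4443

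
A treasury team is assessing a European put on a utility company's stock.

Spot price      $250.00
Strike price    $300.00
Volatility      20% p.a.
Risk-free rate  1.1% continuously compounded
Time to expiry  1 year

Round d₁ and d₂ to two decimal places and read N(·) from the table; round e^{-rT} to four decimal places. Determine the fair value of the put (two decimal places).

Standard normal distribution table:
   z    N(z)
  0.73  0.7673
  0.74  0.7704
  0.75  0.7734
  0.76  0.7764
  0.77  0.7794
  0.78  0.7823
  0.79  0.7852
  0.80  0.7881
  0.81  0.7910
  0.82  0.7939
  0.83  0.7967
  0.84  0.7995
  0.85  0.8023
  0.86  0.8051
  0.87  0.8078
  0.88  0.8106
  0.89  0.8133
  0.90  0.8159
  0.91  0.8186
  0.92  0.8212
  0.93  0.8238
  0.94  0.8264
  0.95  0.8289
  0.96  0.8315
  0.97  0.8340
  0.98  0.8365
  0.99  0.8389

σ√T = 0.2 × 1.0000 = 0.2000
d₁ = [ln(250/300) + (0.011 + 0.2²/2)·1] / 0.2000 = [-0.1823 + 0.0310] / 0.2000 = -0.7566 → -0.76
d₂ = d₁ − σ√T = -0.7566 − 0.2000 = -0.9566 → -0.96
e^(−rT) = e^(−0.011·1) = 0.9891
N(−d₂) = N(0.96) = 0.8315;  N(−d₁) = N(0.76) = 0.7764
P = 300·0.9891·0.8315 − 250·0.7764 = 246.7310 − 194.1000 = 52.6310

$52.63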